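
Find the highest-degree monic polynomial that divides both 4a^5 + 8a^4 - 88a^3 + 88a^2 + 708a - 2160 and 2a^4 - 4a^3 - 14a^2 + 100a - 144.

a^3 - 7a + 36

Apply the Euclidean algorithm:
  4a^5 + 8a^4 - 88a^3 + 88a^2 + 708a - 2160 = (2a + 8)(2a^4 - 4a^3 - 14a^2 + 100a - 144) + (-28a^3 + 196a - 1008)
  2a^4 - 4a^3 - 14a^2 + 100a - 144 = (-(1/14)a + 1/7)(-28a^3 + 196a - 1008) + (0)
Last nonzero remainder: -28a^3 + 196a - 1008. Dividing through by -28 gives the monic gcd a^3 - 7a + 36.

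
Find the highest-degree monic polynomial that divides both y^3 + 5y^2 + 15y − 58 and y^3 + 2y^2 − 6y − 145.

Apply the Euclidean algorithm:
  y^3 + 5y^2 + 15y − 58 = (y^3 + 2y^2 − 6y − 145) + (3y^2 + 21y + 87)
  y^3 + 2y^2 − 6y − 145 = ((1/3)y − 5/3)(3y^2 + 21y + 87) + (0)
Last nonzero remainder: 3y^2 + 21y + 87. Dividing through by 3 gives the monic gcd y^2 + 7y + 29.

y^2 + 7y + 29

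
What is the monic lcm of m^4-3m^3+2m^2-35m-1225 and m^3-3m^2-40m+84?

By polynomial division,
  m^4-3m^3+2m^2-35m-1225 = (m)(m^3-3m^2-40m+84) + (42m^2-119m-1225)
  m^3-3m^2-40m+84 = ((1/42)m-1/252)(42m^2-119m-1225) + (-(407/36)m+2849/36)
  42m^2-119m-1225 = (-(1512/407)m-6300/407)(-(407/36)m+2849/36) + (0)
Last nonzero remainder: -(407/36)m+2849/36. Dividing through by -407/36 gives the monic gcd m-7.
Then lcm(f, g) = f·g / gcd(f, g); expanding and making the result monic gives the answer.

m^6+m^5-22m^4+9m^3-1389m^2-4480m+14700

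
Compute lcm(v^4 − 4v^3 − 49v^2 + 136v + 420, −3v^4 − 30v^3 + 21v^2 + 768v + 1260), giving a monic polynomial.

Apply the Euclidean algorithm:
  v^4 − 4v^3 − 49v^2 + 136v + 420 = (−1/3)(−3v^4 − 30v^3 + 21v^2 + 768v + 1260) + (−14v^3 − 42v^2 + 392v + 840)
  −3v^4 − 30v^3 + 21v^2 + 768v + 1260 = ((3/14)v + 3/2)(−14v^3 − 42v^2 + 392v + 840) + (0)
Last nonzero remainder: −14v^3 − 42v^2 + 392v + 840. Dividing through by −14 gives the monic gcd v^3 + 3v^2 − 28v − 60.
Then lcm(f, g) = f·g / gcd(f, g); expanding and making the result monic gives the answer.

v^5 + 3v^4 − 77v^3 − 207v^2 + 1372v + 2940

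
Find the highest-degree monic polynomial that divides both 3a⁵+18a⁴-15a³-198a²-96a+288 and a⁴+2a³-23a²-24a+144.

a³+5a²-8a-48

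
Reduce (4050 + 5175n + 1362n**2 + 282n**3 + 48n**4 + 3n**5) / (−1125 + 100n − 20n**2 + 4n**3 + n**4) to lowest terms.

Euclidean algorithm in ℚ[n]:
  3n**5 + 48n**4 + 282n**3 + 1362n**2 + 5175n + 4050 = (3n + 36)(n**4 + 4n**3 − 20n**2 + 100n − 1125) + (198n**3 + 1782n**2 + 4950n + 44550)
  n**4 + 4n**3 − 20n**2 + 100n − 1125 = ((1/198)n − 5/198)(198n**3 + 1782n**2 + 4950n + 44550) + (0)
Last nonzero remainder: 198n**3 + 1782n**2 + 4950n + 44550. Dividing through by 198 gives the monic gcd n**3 + 9n**2 + 25n + 225.
Cancel n**3 + 9n**2 + 25n + 225 from numerator and denominator to get the reduced form.

(18 + 21n + 3n**2)/(−5 + n)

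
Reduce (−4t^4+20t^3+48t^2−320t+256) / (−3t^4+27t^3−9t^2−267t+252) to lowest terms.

(4t^2−64)/(3t^2−12t−63)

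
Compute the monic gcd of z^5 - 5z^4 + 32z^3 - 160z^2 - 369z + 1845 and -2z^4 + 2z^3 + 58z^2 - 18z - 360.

Apply the Euclidean algorithm:
  z^5 - 5z^4 + 32z^3 - 160z^2 - 369z + 1845 = (-(1/2)z + 2)(-2z^4 + 2z^3 + 58z^2 - 18z - 360) + (57z^3 - 285z^2 - 513z + 2565)
  -2z^4 + 2z^3 + 58z^2 - 18z - 360 = (-(2/57)z - 8/57)(57z^3 - 285z^2 - 513z + 2565) + (0)
Last nonzero remainder: 57z^3 - 285z^2 - 513z + 2565. Dividing through by 57 gives the monic gcd z^3 - 5z^2 - 9z + 45.

z^3 - 5z^2 - 9z + 45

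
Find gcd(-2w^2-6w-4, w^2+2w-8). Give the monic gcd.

1

Apply the Euclidean algorithm:
  -2w^2-6w-4 = (-2)(w^2+2w-8) + (-2w-20)
  w^2+2w-8 = (-(1/2)w+4)(-2w-20) + (72)
  -2w-20 = (-(1/36)w-5/18)(72) + (0)
The last nonzero remainder is the constant 72, so the polynomials are coprime and gcd = 1.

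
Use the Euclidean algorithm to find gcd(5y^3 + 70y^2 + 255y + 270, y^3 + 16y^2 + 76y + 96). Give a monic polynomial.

y + 2

By polynomial division,
  5y^3 + 70y^2 + 255y + 270 = (5)(y^3 + 16y^2 + 76y + 96) + (-10y^2 - 125y - 210)
  y^3 + 16y^2 + 76y + 96 = (-(1/10)y - 7/20)(-10y^2 - 125y - 210) + ((45/4)y + 45/2)
  -10y^2 - 125y - 210 = (-(8/9)y - 28/3)((45/4)y + 45/2) + (0)
Last nonzero remainder: (45/4)y + 45/2. Dividing through by 45/4 gives the monic gcd y + 2.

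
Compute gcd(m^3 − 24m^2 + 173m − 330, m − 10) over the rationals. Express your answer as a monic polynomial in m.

Apply the Euclidean algorithm:
  m^3 − 24m^2 + 173m − 330 = (m^2 − 14m + 33)(m − 10) + (0)
The last nonzero remainder m − 10 is already monic.

m − 10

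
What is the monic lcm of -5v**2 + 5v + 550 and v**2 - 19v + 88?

v**3 - 9v**2 - 102v + 880

By polynomial division,
  -5v**2 + 5v + 550 = (-5)(v**2 - 19v + 88) + (-90v + 990)
  v**2 - 19v + 88 = (-(1/90)v + 4/45)(-90v + 990) + (0)
Last nonzero remainder: -90v + 990. Dividing through by -90 gives the monic gcd v - 11.
Then lcm(f, g) = f·g / gcd(f, g); expanding and making the result monic gives the answer.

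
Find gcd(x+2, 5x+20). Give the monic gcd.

By polynomial division,
  x+2 = (1/5)(5x+20) + (-2)
  5x+20 = (-(5/2)x-10)(-2) + (0)
The last nonzero remainder is the constant -2, so the polynomials are coprime and gcd = 1.

1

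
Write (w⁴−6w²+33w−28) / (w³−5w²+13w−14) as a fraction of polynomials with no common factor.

(w²+3w−4)/(w−2)

Euclidean algorithm in ℚ[w]:
  w⁴−6w²+33w−28 = (w+5)(w³−5w²+13w−14) + (6w²−18w+42)
  w³−5w²+13w−14 = ((1/6)w−1/3)(6w²−18w+42) + (0)
Last nonzero remainder: 6w²−18w+42. Dividing through by 6 gives the monic gcd w²−3w+7.
Cancel w²−3w+7 from numerator and denominator to get the reduced form.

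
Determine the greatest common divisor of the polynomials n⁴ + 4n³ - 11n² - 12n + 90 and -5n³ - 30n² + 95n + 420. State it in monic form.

Apply the Euclidean algorithm:
  n⁴ + 4n³ - 11n² - 12n + 90 = (-(1/5)n + 2/5)(-5n³ - 30n² + 95n + 420) + (20n² + 34n - 78)
  -5n³ - 30n² + 95n + 420 = (-(1/4)n - 43/40)(20n² + 34n - 78) + ((2241/20)n + 6723/20)
  20n² + 34n - 78 = ((400/2241)n - 520/2241)((2241/20)n + 6723/20) + (0)
Last nonzero remainder: (2241/20)n + 6723/20. Dividing through by 2241/20 gives the monic gcd n + 3.

n + 3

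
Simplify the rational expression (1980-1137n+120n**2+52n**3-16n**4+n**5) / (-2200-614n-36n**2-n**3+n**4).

Repeated division with remainder:
  n**5-16n**4+52n**3+120n**2-1137n+1980 = (n-15)(n**4-n**3-36n**2-614n-2200) + (73n**3+194n**2-8147n-31020)
  n**4-n**3-36n**2-614n-2200 = ((1/73)n-267/5329)(73n**3+194n**2-8147n-31020) + ((454685/5329)n**2-(3182795/5329)n-20006140/5329)
  73n**3+194n**2-8147n-31020 = ((389017/454685)n+751389/90937)((454685/5329)n**2-(3182795/5329)n-20006140/5329) + (0)
Last nonzero remainder: (454685/5329)n**2-(3182795/5329)n-20006140/5329. Dividing through by 454685/5329 gives the monic gcd n**2-7n-44.
Cancel n**2-7n-44 from numerator and denominator to get the reduced form.

(-45+33n-9n**2+n**3)/(50+6n+n**2)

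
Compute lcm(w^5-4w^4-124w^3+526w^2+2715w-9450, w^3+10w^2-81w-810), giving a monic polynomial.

w^6+5w^5-160w^4-590w^3+7449w^2+14985w-85050

Apply the Euclidean algorithm:
  w^5-4w^4-124w^3+526w^2+2715w-9450 = (w^2-14w+97)(w^3+10w^2-81w-810) + (-768w^2-768w+69120)
  w^3+10w^2-81w-810 = (-(1/768)w-3/256)(-768w^2-768w+69120) + (0)
Last nonzero remainder: -768w^2-768w+69120. Dividing through by -768 gives the monic gcd w^2+w-90.
Then lcm(f, g) = f·g / gcd(f, g); expanding and making the result monic gives the answer.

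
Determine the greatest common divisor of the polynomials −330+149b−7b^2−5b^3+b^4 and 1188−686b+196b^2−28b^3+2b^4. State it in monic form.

Euclidean algorithm in ℚ[b]:
  b^4−5b^3−7b^2+149b−330 = (1/2)(2b^4−28b^3+196b^2−686b+1188) + (9b^3−105b^2+492b−924)
  2b^4−28b^3+196b^2−686b+1188 = ((2/9)b−14/27)(9b^3−105b^2+492b−924) + ((290/9)b^2−(2030/9)b+6380/9)
  9b^3−105b^2+492b−924 = ((81/290)b−189/145)((290/9)b^2−(2030/9)b+6380/9) + (0)
Last nonzero remainder: (290/9)b^2−(2030/9)b+6380/9. Dividing through by 290/9 gives the monic gcd b^2−7b+22.

22−7b+b^2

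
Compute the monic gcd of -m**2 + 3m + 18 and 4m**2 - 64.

1

Euclidean algorithm in ℚ[m]:
  -m**2 + 3m + 18 = (-1/4)(4m**2 - 64) + (3m + 2)
  4m**2 - 64 = ((4/3)m - 8/9)(3m + 2) + (-560/9)
  3m + 2 = (-(27/560)m - 9/280)(-560/9) + (0)
The last nonzero remainder is the constant -560/9, so the polynomials are coprime and gcd = 1.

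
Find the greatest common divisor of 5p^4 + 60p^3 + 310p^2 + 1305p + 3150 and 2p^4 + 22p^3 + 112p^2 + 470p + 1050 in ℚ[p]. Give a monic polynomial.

Apply the Euclidean algorithm:
  5p^4 + 60p^3 + 310p^2 + 1305p + 3150 = (5/2)(2p^4 + 22p^3 + 112p^2 + 470p + 1050) + (5p^3 + 30p^2 + 130p + 525)
  2p^4 + 22p^3 + 112p^2 + 470p + 1050 = ((2/5)p + 2)(5p^3 + 30p^2 + 130p + 525) + (0)
Last nonzero remainder: 5p^3 + 30p^2 + 130p + 525. Dividing through by 5 gives the monic gcd p^3 + 6p^2 + 26p + 105.

p^3 + 6p^2 + 26p + 105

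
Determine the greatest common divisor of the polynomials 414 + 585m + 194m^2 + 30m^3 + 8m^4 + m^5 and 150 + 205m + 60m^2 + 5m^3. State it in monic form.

Repeated division with remainder:
  m^5 + 8m^4 + 30m^3 + 194m^2 + 585m + 414 = ((1/5)m^2 − (4/5)m + 37/5)(5m^3 + 60m^2 + 205m + 150) + (−116m^2 − 812m − 696)
  5m^3 + 60m^2 + 205m + 150 = (−(5/116)m − 25/116)(−116m^2 − 812m − 696) + (0)
Last nonzero remainder: −116m^2 − 812m − 696. Dividing through by −116 gives the monic gcd m^2 + 7m + 6.

6 + 7m + m^2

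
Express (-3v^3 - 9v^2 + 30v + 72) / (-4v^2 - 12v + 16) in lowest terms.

By polynomial division,
  -3v^3 - 9v^2 + 30v + 72 = ((3/4)v)(-4v^2 - 12v + 16) + (18v + 72)
  -4v^2 - 12v + 16 = (-(2/9)v + 2/9)(18v + 72) + (0)
Last nonzero remainder: 18v + 72. Dividing through by 18 gives the monic gcd v + 4.
Cancel v + 4 from numerator and denominator to get the reduced form.

(3v^2 - 3v - 18)/(4v - 4)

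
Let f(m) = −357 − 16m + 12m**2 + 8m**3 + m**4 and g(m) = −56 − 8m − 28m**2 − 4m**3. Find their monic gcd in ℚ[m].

7 + m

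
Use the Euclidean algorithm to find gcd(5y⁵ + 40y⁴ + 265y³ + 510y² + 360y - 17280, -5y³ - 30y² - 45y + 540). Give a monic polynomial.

y³ + 6y² + 9y - 108

By polynomial division,
  5y⁵ + 40y⁴ + 265y³ + 510y² + 360y - 17280 = (-y² - 2y - 32)(-5y³ - 30y² - 45y + 540) + (0)
Last nonzero remainder: -5y³ - 30y² - 45y + 540. Dividing through by -5 gives the monic gcd y³ + 6y² + 9y - 108.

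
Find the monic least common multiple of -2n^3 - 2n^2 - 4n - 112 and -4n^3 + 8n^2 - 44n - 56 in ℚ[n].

n^4 + 2n^3 + 3n^2 + 58n + 56

Apply the Euclidean algorithm:
  -2n^3 - 2n^2 - 4n - 112 = (1/2)(-4n^3 + 8n^2 - 44n - 56) + (-6n^2 + 18n - 84)
  -4n^3 + 8n^2 - 44n - 56 = ((2/3)n + 2/3)(-6n^2 + 18n - 84) + (0)
Last nonzero remainder: -6n^2 + 18n - 84. Dividing through by -6 gives the monic gcd n^2 - 3n + 14.
Then lcm(f, g) = f·g / gcd(f, g); expanding and making the result monic gives the answer.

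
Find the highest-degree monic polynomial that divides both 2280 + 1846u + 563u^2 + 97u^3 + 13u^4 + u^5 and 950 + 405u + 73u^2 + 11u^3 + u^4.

190 + 43u + 6u^2 + u^3

Apply the Euclidean algorithm:
  u^5 + 13u^4 + 97u^3 + 563u^2 + 1846u + 2280 = (u + 2)(u^4 + 11u^3 + 73u^2 + 405u + 950) + (2u^3 + 12u^2 + 86u + 380)
  u^4 + 11u^3 + 73u^2 + 405u + 950 = ((1/2)u + 5/2)(2u^3 + 12u^2 + 86u + 380) + (0)
Last nonzero remainder: 2u^3 + 12u^2 + 86u + 380. Dividing through by 2 gives the monic gcd u^3 + 6u^2 + 43u + 190.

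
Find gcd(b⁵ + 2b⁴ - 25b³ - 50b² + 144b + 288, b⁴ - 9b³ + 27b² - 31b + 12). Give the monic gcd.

Euclidean algorithm in ℚ[b]:
  b⁵ + 2b⁴ - 25b³ - 50b² + 144b + 288 = (b + 11)(b⁴ - 9b³ + 27b² - 31b + 12) + (47b³ - 316b² + 473b + 156)
  b⁴ - 9b³ + 27b² - 31b + 12 = ((1/47)b - 107/2209)(47b³ - 316b² + 473b + 156) + ((3600/2209)b² - (25200/2209)b + 43200/2209)
  47b³ - 316b² + 473b + 156 = ((103823/3600)b + 28717/3600)((3600/2209)b² - (25200/2209)b + 43200/2209) + (0)
Last nonzero remainder: (3600/2209)b² - (25200/2209)b + 43200/2209. Dividing through by 3600/2209 gives the monic gcd b² - 7b + 12.

b² - 7b + 12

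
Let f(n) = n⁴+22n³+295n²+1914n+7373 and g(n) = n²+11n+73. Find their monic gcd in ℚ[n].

n²+11n+73

Repeated division with remainder:
  n⁴+22n³+295n²+1914n+7373 = (n²+11n+101)(n²+11n+73) + (0)
The last nonzero remainder n²+11n+73 is already monic.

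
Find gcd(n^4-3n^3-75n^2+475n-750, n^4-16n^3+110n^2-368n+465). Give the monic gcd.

n^2-8n+15

Apply the Euclidean algorithm:
  n^4-3n^3-75n^2+475n-750 = (n^4-16n^3+110n^2-368n+465) + (13n^3-185n^2+843n-1215)
  n^4-16n^3+110n^2-368n+465 = ((1/13)n-23/169)(13n^3-185n^2+843n-1215) + ((3376/169)n^2-(27008/169)n+50640/169)
  13n^3-185n^2+843n-1215 = ((2197/3376)n-13689/3376)((3376/169)n^2-(27008/169)n+50640/169) + (0)
Last nonzero remainder: (3376/169)n^2-(27008/169)n+50640/169. Dividing through by 3376/169 gives the monic gcd n^2-8n+15.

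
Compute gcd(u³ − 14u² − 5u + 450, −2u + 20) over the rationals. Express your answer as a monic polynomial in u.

u − 10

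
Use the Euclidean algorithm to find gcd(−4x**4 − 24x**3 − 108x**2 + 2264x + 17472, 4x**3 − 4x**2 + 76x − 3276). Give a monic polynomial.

x**2 + 8x + 91

Apply the Euclidean algorithm:
  −4x**4 − 24x**3 − 108x**2 + 2264x + 17472 = (−x − 7)(4x**3 − 4x**2 + 76x − 3276) + (−60x**2 − 480x − 5460)
  4x**3 − 4x**2 + 76x − 3276 = (−(1/15)x + 3/5)(−60x**2 − 480x − 5460) + (0)
Last nonzero remainder: −60x**2 − 480x − 5460. Dividing through by −60 gives the monic gcd x**2 + 8x + 91.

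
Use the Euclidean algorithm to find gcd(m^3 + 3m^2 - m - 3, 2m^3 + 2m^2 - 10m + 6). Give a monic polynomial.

m^2 + 2m - 3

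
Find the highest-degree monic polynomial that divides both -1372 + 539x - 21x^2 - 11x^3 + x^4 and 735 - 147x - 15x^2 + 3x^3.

Apply the Euclidean algorithm:
  x^4 - 11x^3 - 21x^2 + 539x - 1372 = ((1/3)x - 2)(3x^3 - 15x^2 - 147x + 735) + (-2x^2 + 98)
  3x^3 - 15x^2 - 147x + 735 = (-(3/2)x + 15/2)(-2x^2 + 98) + (0)
Last nonzero remainder: -2x^2 + 98. Dividing through by -2 gives the monic gcd x^2 - 49.

-49 + x^2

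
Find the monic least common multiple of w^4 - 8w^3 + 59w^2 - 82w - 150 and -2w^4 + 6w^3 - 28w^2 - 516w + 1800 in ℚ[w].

w^5 - 2w^4 + 11w^3 + 272w^2 - 642w - 900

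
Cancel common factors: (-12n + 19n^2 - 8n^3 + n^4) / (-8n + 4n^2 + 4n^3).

(12 - 7n + n^2)/(8 + 4n)

Euclidean algorithm in ℚ[n]:
  n^4 - 8n^3 + 19n^2 - 12n = ((1/4)n - 9/4)(4n^3 + 4n^2 - 8n) + (30n^2 - 30n)
  4n^3 + 4n^2 - 8n = ((2/15)n + 4/15)(30n^2 - 30n) + (0)
Last nonzero remainder: 30n^2 - 30n. Dividing through by 30 gives the monic gcd n^2 - n.
Cancel n^2 - n from numerator and denominator to get the reduced form.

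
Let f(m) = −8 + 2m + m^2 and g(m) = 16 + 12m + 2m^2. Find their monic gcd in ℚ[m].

Euclidean algorithm in ℚ[m]:
  m^2 + 2m − 8 = (1/2)(2m^2 + 12m + 16) + (−4m − 16)
  2m^2 + 12m + 16 = (−(1/2)m − 1)(−4m − 16) + (0)
Last nonzero remainder: −4m − 16. Dividing through by −4 gives the monic gcd m + 4.

4 + m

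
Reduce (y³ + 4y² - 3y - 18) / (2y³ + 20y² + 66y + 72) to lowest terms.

(y - 2)/(2y + 8)

Apply the Euclidean algorithm:
  y³ + 4y² - 3y - 18 = (1/2)(2y³ + 20y² + 66y + 72) + (-6y² - 36y - 54)
  2y³ + 20y² + 66y + 72 = (-(1/3)y - 4/3)(-6y² - 36y - 54) + (0)
Last nonzero remainder: -6y² - 36y - 54. Dividing through by -6 gives the monic gcd y² + 6y + 9.
Cancel y² + 6y + 9 from numerator and denominator to get the reduced form.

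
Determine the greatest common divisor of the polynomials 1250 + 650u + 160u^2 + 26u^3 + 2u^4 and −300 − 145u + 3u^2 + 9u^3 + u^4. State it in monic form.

25 + 10u + u^2

Repeated division with remainder:
  2u^4 + 26u^3 + 160u^2 + 650u + 1250 = (2)(u^4 + 9u^3 + 3u^2 − 145u − 300) + (8u^3 + 154u^2 + 940u + 1850)
  u^4 + 9u^3 + 3u^2 − 145u − 300 = ((1/8)u − 41/32)(8u^3 + 154u^2 + 940u + 1850) + ((1325/16)u^2 + (6625/8)u + 33125/16)
  8u^3 + 154u^2 + 940u + 1850 = ((128/1325)u + 1184/1325)((1325/16)u^2 + (6625/8)u + 33125/16) + (0)
Last nonzero remainder: (1325/16)u^2 + (6625/8)u + 33125/16. Dividing through by 1325/16 gives the monic gcd u^2 + 10u + 25.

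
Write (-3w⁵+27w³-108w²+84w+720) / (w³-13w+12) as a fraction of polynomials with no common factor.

(-3w³+3w²-12w-60)/(w-1)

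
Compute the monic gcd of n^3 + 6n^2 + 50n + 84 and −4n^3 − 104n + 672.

Apply the Euclidean algorithm:
  n^3 + 6n^2 + 50n + 84 = (−1/4)(−4n^3 − 104n + 672) + (6n^2 + 24n + 252)
  −4n^3 − 104n + 672 = (−(2/3)n + 8/3)(6n^2 + 24n + 252) + (0)
Last nonzero remainder: 6n^2 + 24n + 252. Dividing through by 6 gives the monic gcd n^2 + 4n + 42.

n^2 + 4n + 42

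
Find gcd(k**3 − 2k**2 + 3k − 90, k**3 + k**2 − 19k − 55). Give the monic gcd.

k − 5

Repeated division with remainder:
  k**3 − 2k**2 + 3k − 90 = (k**3 + k**2 − 19k − 55) + (−3k**2 + 22k − 35)
  k**3 + k**2 − 19k − 55 = (−(1/3)k − 25/9)(−3k**2 + 22k − 35) + ((274/9)k − 1370/9)
  −3k**2 + 22k − 35 = (−(27/274)k + 63/274)((274/9)k − 1370/9) + (0)
Last nonzero remainder: (274/9)k − 1370/9. Dividing through by 274/9 gives the monic gcd k − 5.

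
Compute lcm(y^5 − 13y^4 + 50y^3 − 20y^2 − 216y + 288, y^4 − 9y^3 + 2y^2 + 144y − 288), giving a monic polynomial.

Apply the Euclidean algorithm:
  y^5 − 13y^4 + 50y^3 − 20y^2 − 216y + 288 = (y − 4)(y^4 − 9y^3 + 2y^2 + 144y − 288) + (12y^3 − 156y^2 + 648y − 864)
  y^4 − 9y^3 + 2y^2 + 144y − 288 = ((1/12)y + 1/3)(12y^3 − 156y^2 + 648y − 864) + (0)
Last nonzero remainder: 12y^3 − 156y^2 + 648y − 864. Dividing through by 12 gives the monic gcd y^3 − 13y^2 + 54y − 72.
Then lcm(f, g) = f·g / gcd(f, g); expanding and making the result monic gives the answer.

y^6 − 9y^5 − 2y^4 + 180y^3 − 296y^2 − 576y + 1152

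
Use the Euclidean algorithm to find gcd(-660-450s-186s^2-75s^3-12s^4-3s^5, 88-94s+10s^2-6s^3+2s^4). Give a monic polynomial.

By polynomial division,
  -3s^5-12s^4-75s^3-186s^2-450s-660 = (-(3/2)s-21/2)(2s^4-6s^3+10s^2-94s+88) + (-123s^3-222s^2-1305s+264)
  2s^4-6s^3+10s^2-94s+88 = (-(2/123)s+394/5043)(-123s^3-222s^2-1305s+264) + ((10296/1681)s^2+(20592/1681)s+113256/1681)
  -123s^3-222s^2-1305s+264 = (-(68921/3432)s+1681/429)((10296/1681)s^2+(20592/1681)s+113256/1681) + (0)
Last nonzero remainder: (10296/1681)s^2+(20592/1681)s+113256/1681. Dividing through by 10296/1681 gives the monic gcd s^2+2s+11.

11+2s+s^2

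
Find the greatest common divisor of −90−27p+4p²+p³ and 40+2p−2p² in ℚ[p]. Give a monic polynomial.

−5+p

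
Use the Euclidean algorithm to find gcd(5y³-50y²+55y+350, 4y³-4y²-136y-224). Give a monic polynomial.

y²-5y-14

Euclidean algorithm in ℚ[y]:
  5y³-50y²+55y+350 = (5/4)(4y³-4y²-136y-224) + (-45y²+225y+630)
  4y³-4y²-136y-224 = (-(4/45)y-16/45)(-45y²+225y+630) + (0)
Last nonzero remainder: -45y²+225y+630. Dividing through by -45 gives the monic gcd y²-5y-14.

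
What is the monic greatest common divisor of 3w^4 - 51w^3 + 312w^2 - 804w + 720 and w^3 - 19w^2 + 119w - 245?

w - 5

Repeated division with remainder:
  3w^4 - 51w^3 + 312w^2 - 804w + 720 = (3w + 6)(w^3 - 19w^2 + 119w - 245) + (69w^2 - 783w + 2190)
  w^3 - 19w^2 + 119w - 245 = ((1/69)w - 176/1587)(69w^2 - 783w + 2190) + ((225/529)w - 1125/529)
  69w^2 - 783w + 2190 = ((12167/75)w - 77234/75)((225/529)w - 1125/529) + (0)
Last nonzero remainder: (225/529)w - 1125/529. Dividing through by 225/529 gives the monic gcd w - 5.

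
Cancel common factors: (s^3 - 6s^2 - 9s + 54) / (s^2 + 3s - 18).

(s^2 - 3s - 18)/(s + 6)

By polynomial division,
  s^3 - 6s^2 - 9s + 54 = (s - 9)(s^2 + 3s - 18) + (36s - 108)
  s^2 + 3s - 18 = ((1/36)s + 1/6)(36s - 108) + (0)
Last nonzero remainder: 36s - 108. Dividing through by 36 gives the monic gcd s - 3.
Cancel s - 3 from numerator and denominator to get the reduced form.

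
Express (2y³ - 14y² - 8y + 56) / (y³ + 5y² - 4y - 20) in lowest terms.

Euclidean algorithm in ℚ[y]:
  2y³ - 14y² - 8y + 56 = (2)(y³ + 5y² - 4y - 20) + (-24y² + 96)
  y³ + 5y² - 4y - 20 = (-(1/24)y - 5/24)(-24y² + 96) + (0)
Last nonzero remainder: -24y² + 96. Dividing through by -24 gives the monic gcd y² - 4.
Cancel y² - 4 from numerator and denominator to get the reduced form.

(2y - 14)/(y + 5)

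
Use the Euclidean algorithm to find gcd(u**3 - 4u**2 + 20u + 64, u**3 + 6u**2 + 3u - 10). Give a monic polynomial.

u + 2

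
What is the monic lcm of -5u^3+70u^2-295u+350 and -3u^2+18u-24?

Repeated division with remainder:
  -5u^3+70u^2-295u+350 = ((5/3)u-40/3)(-3u^2+18u-24) + (-15u+30)
  -3u^2+18u-24 = ((1/5)u-4/5)(-15u+30) + (0)
Last nonzero remainder: -15u+30. Dividing through by -15 gives the monic gcd u-2.
Then lcm(f, g) = f·g / gcd(f, g); expanding and making the result monic gives the answer.

u^4-18u^3+115u^2-306u+280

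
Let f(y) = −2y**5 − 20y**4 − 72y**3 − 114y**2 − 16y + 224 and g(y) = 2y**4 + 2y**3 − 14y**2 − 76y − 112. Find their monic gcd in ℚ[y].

Apply the Euclidean algorithm:
  −2y**5 − 20y**4 − 72y**3 − 114y**2 − 16y + 224 = (−y − 9)(2y**4 + 2y**3 − 14y**2 − 76y − 112) + (−68y**3 − 316y**2 − 812y − 784)
  2y**4 + 2y**3 − 14y**2 − 76y − 112 = (−(1/34)y + 31/289)(−68y**3 − 316y**2 − 812y − 784) + (−(1152/289)y**2 − (3456/289)y − 8064/289)
  −68y**3 − 316y**2 − 812y − 784 = ((4913/288)y + 2023/72)(−(1152/289)y**2 − (3456/289)y − 8064/289) + (0)
Last nonzero remainder: −(1152/289)y**2 − (3456/289)y − 8064/289. Dividing through by −1152/289 gives the monic gcd y**2 + 3y + 7.

y**2 + 3y + 7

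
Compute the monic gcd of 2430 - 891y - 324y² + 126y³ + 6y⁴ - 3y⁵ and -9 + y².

Apply the Euclidean algorithm:
  -3y⁵ + 6y⁴ + 126y³ - 324y² - 891y + 2430 = (-3y³ + 6y² + 99y - 270)(y² - 9) + (0)
The last nonzero remainder y² - 9 is already monic.

-9 + y²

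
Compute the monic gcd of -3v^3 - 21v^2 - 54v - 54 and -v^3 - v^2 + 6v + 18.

v^2 + 4v + 6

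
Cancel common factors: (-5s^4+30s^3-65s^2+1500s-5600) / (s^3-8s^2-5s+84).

(-5s^2-25s-200)/(s+3)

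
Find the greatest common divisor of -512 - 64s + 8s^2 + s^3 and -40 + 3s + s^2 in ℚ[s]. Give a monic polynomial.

Apply the Euclidean algorithm:
  s^3 + 8s^2 - 64s - 512 = (s + 5)(s^2 + 3s - 40) + (-39s - 312)
  s^2 + 3s - 40 = (-(1/39)s + 5/39)(-39s - 312) + (0)
Last nonzero remainder: -39s - 312. Dividing through by -39 gives the monic gcd s + 8.

8 + s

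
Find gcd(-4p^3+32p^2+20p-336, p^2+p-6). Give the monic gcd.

Repeated division with remainder:
  -4p^3+32p^2+20p-336 = (-4p+36)(p^2+p-6) + (-40p-120)
  p^2+p-6 = (-(1/40)p+1/20)(-40p-120) + (0)
Last nonzero remainder: -40p-120. Dividing through by -40 gives the monic gcd p+3.

p+3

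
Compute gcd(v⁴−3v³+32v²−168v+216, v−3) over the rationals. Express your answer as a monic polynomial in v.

v−3

Euclidean algorithm in ℚ[v]:
  v⁴−3v³+32v²−168v+216 = (v³+32v−72)(v−3) + (0)
The last nonzero remainder v−3 is already monic.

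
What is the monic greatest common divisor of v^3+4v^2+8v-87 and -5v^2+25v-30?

Repeated division with remainder:
  v^3+4v^2+8v-87 = (-(1/5)v-9/5)(-5v^2+25v-30) + (47v-141)
  -5v^2+25v-30 = (-(5/47)v+10/47)(47v-141) + (0)
Last nonzero remainder: 47v-141. Dividing through by 47 gives the monic gcd v-3.

v-3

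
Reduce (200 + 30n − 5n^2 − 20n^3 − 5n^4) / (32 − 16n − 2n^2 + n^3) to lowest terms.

(−25 − 10n − 5n^2)/(−4 + n)

By polynomial division,
  −5n^4 − 20n^3 − 5n^2 + 30n + 200 = (−5n − 30)(n^3 − 2n^2 − 16n + 32) + (−145n^2 − 290n + 1160)
  n^3 − 2n^2 − 16n + 32 = (−(1/145)n + 4/145)(−145n^2 − 290n + 1160) + (0)
Last nonzero remainder: −145n^2 − 290n + 1160. Dividing through by −145 gives the monic gcd n^2 + 2n − 8.
Cancel n^2 + 2n − 8 from numerator and denominator to get the reduced form.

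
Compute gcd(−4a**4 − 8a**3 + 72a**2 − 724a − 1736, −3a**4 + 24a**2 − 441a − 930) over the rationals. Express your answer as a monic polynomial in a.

a**3 − 5a**2 + 17a + 62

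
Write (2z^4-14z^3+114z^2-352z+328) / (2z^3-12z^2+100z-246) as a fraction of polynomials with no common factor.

(z^2-4z+4)/(z-3)

Euclidean algorithm in ℚ[z]:
  2z^4-14z^3+114z^2-352z+328 = (z-1)(2z^3-12z^2+100z-246) + (2z^2-6z+82)
  2z^3-12z^2+100z-246 = (z-3)(2z^2-6z+82) + (0)
Last nonzero remainder: 2z^2-6z+82. Dividing through by 2 gives the monic gcd z^2-3z+41.
Cancel z^2-3z+41 from numerator and denominator to get the reduced form.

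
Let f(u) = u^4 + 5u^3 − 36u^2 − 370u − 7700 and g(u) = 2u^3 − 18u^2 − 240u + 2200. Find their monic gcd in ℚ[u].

u^2 + u − 110

Euclidean algorithm in ℚ[u]:
  u^4 + 5u^3 − 36u^2 − 370u − 7700 = ((1/2)u + 7)(2u^3 − 18u^2 − 240u + 2200) + (210u^2 + 210u − 23100)
  2u^3 − 18u^2 − 240u + 2200 = ((1/105)u − 2/21)(210u^2 + 210u − 23100) + (0)
Last nonzero remainder: 210u^2 + 210u − 23100. Dividing through by 210 gives the monic gcd u^2 + u − 110.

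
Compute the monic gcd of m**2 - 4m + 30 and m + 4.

1

Apply the Euclidean algorithm:
  m**2 - 4m + 30 = (m - 8)(m + 4) + (62)
  m + 4 = ((1/62)m + 2/31)(62) + (0)
The last nonzero remainder is the constant 62, so the polynomials are coprime and gcd = 1.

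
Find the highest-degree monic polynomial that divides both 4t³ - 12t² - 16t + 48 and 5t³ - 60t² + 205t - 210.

t² - 5t + 6

Euclidean algorithm in ℚ[t]:
  4t³ - 12t² - 16t + 48 = (4/5)(5t³ - 60t² + 205t - 210) + (36t² - 180t + 216)
  5t³ - 60t² + 205t - 210 = ((5/36)t - 35/36)(36t² - 180t + 216) + (0)
Last nonzero remainder: 36t² - 180t + 216. Dividing through by 36 gives the monic gcd t² - 5t + 6.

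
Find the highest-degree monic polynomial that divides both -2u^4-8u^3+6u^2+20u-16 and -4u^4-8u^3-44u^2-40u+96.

Euclidean algorithm in ℚ[u]:
  -2u^4-8u^3+6u^2+20u-16 = (1/2)(-4u^4-8u^3-44u^2-40u+96) + (-4u^3+28u^2+40u-64)
  -4u^4-8u^3-44u^2-40u+96 = (u+9)(-4u^3+28u^2+40u-64) + (-336u^2-336u+672)
  -4u^3+28u^2+40u-64 = ((1/84)u-2/21)(-336u^2-336u+672) + (0)
Last nonzero remainder: -336u^2-336u+672. Dividing through by -336 gives the monic gcd u^2+u-2.

u^2+u-2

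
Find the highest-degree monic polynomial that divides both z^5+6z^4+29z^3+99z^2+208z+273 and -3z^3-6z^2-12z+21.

Repeated division with remainder:
  z^5+6z^4+29z^3+99z^2+208z+273 = (-(1/3)z^2-(4/3)z-17/3)(-3z^3-6z^2-12z+21) + (56z^2+168z+392)
  -3z^3-6z^2-12z+21 = (-(3/56)z+3/56)(56z^2+168z+392) + (0)
Last nonzero remainder: 56z^2+168z+392. Dividing through by 56 gives the monic gcd z^2+3z+7.

z^2+3z+7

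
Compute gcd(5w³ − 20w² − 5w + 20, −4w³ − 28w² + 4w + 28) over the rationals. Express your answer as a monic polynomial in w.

w² − 1

Repeated division with remainder:
  5w³ − 20w² − 5w + 20 = (−5/4)(−4w³ − 28w² + 4w + 28) + (−55w² + 55)
  −4w³ − 28w² + 4w + 28 = ((4/55)w + 28/55)(−55w² + 55) + (0)
Last nonzero remainder: −55w² + 55. Dividing through by −55 gives the monic gcd w² − 1.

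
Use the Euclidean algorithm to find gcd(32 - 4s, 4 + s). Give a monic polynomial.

1

Euclidean algorithm in ℚ[s]:
  -4s + 32 = (-4)(s + 4) + (48)
  s + 4 = ((1/48)s + 1/12)(48) + (0)
The last nonzero remainder is the constant 48, so the polynomials are coprime and gcd = 1.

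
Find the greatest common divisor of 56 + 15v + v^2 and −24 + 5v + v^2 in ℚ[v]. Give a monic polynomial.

Repeated division with remainder:
  v^2 + 15v + 56 = (v^2 + 5v − 24) + (10v + 80)
  v^2 + 5v − 24 = ((1/10)v − 3/10)(10v + 80) + (0)
Last nonzero remainder: 10v + 80. Dividing through by 10 gives the monic gcd v + 8.

8 + v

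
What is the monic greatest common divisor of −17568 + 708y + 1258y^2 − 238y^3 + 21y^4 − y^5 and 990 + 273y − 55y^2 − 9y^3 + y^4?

Repeated division with remainder:
  −y^5 + 21y^4 − 238y^3 + 1258y^2 + 708y − 17568 = (−y + 12)(y^4 − 9y^3 − 55y^2 + 273y + 990) + (−185y^3 + 2191y^2 − 1578y − 29448)
  y^4 − 9y^3 − 55y^2 + 273y + 990 = (−(1/185)y − 526/34225)(−185y^3 + 2191y^2 − 1578y − 29448) + (−(1021839/34225)y^2 + (3065517/34225)y + 18393102/34225)
  −185y^3 + 2191y^2 − 1578y − 29448 = ((6331625/1021839)y − 55992100/1021839)(−(1021839/34225)y^2 + (3065517/34225)y + 18393102/34225) + (0)
Last nonzero remainder: −(1021839/34225)y^2 + (3065517/34225)y + 18393102/34225. Dividing through by −1021839/34225 gives the monic gcd y^2 − 3y − 18.

−18 − 3y + y^2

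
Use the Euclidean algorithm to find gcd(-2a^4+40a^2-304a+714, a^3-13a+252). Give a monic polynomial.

a+7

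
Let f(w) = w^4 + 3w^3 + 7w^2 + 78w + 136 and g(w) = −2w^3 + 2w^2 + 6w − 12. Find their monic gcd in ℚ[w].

w + 2

Euclidean algorithm in ℚ[w]:
  w^4 + 3w^3 + 7w^2 + 78w + 136 = (−(1/2)w − 2)(−2w^3 + 2w^2 + 6w − 12) + (14w^2 + 84w + 112)
  −2w^3 + 2w^2 + 6w − 12 = (−(1/7)w + 1)(14w^2 + 84w + 112) + (−62w − 124)
  14w^2 + 84w + 112 = (−(7/31)w − 28/31)(−62w − 124) + (0)
Last nonzero remainder: −62w − 124. Dividing through by −62 gives the monic gcd w + 2.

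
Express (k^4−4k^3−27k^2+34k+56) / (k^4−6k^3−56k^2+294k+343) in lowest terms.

By polynomial division,
  k^4−4k^3−27k^2+34k+56 = (k^4−6k^3−56k^2+294k+343) + (2k^3+29k^2−260k−287)
  k^4−6k^3−56k^2+294k+343 = ((1/2)k−41/4)(2k^3+29k^2−260k−287) + ((1485/4)k^2−(4455/2)k−10395/4)
  2k^3+29k^2−260k−287 = ((8/1485)k+164/1485)((1485/4)k^2−(4455/2)k−10395/4) + (0)
Last nonzero remainder: (1485/4)k^2−(4455/2)k−10395/4. Dividing through by 1485/4 gives the monic gcd k^2−6k−7.
Cancel k^2−6k−7 from numerator and denominator to get the reduced form.

(k^2+2k−8)/(k^2−49)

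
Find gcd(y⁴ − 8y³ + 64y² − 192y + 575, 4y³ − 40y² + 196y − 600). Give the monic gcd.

Apply the Euclidean algorithm:
  y⁴ − 8y³ + 64y² − 192y + 575 = ((1/4)y + 1/2)(4y³ − 40y² + 196y − 600) + (35y² − 140y + 875)
  4y³ − 40y² + 196y − 600 = ((4/35)y − 24/35)(35y² − 140y + 875) + (0)
Last nonzero remainder: 35y² − 140y + 875. Dividing through by 35 gives the monic gcd y² − 4y + 25.

y² − 4y + 25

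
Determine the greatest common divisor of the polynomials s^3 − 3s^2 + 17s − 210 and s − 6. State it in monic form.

Euclidean algorithm in ℚ[s]:
  s^3 − 3s^2 + 17s − 210 = (s^2 + 3s + 35)(s − 6) + (0)
The last nonzero remainder s − 6 is already monic.

s − 6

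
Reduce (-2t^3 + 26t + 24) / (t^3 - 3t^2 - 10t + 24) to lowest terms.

(-2t - 2)/(t - 2)

By polynomial division,
  -2t^3 + 26t + 24 = (-2)(t^3 - 3t^2 - 10t + 24) + (-6t^2 + 6t + 72)
  t^3 - 3t^2 - 10t + 24 = (-(1/6)t + 1/3)(-6t^2 + 6t + 72) + (0)
Last nonzero remainder: -6t^2 + 6t + 72. Dividing through by -6 gives the monic gcd t^2 - t - 12.
Cancel t^2 - t - 12 from numerator and denominator to get the reduced form.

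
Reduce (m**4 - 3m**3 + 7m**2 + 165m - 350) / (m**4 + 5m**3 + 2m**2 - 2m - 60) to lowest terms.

Euclidean algorithm in ℚ[m]:
  m**4 - 3m**3 + 7m**2 + 165m - 350 = (m**4 + 5m**3 + 2m**2 - 2m - 60) + (-8m**3 + 5m**2 + 167m - 290)
  m**4 + 5m**3 + 2m**2 - 2m - 60 = (-(1/8)m - 45/64)(-8m**3 + 5m**2 + 167m - 290) + ((1689/64)m**2 + (5067/64)m - 8445/32)
  -8m**3 + 5m**2 + 167m - 290 = (-(512/1689)m + 1856/1689)((1689/64)m**2 + (5067/64)m - 8445/32) + (0)
Last nonzero remainder: (1689/64)m**2 + (5067/64)m - 8445/32. Dividing through by 1689/64 gives the monic gcd m**2 + 3m - 10.
Cancel m**2 + 3m - 10 from numerator and denominator to get the reduced form.

(m**2 - 6m + 35)/(m**2 + 2m + 6)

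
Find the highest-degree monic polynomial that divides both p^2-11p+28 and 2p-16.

Euclidean algorithm in ℚ[p]:
  p^2-11p+28 = ((1/2)p-3/2)(2p-16) + (4)
  2p-16 = ((1/2)p-4)(4) + (0)
The last nonzero remainder is the constant 4, so the polynomials are coprime and gcd = 1.

1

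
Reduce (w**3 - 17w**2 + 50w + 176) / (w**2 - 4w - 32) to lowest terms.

(w**2 - 9w - 22)/(w + 4)

Repeated division with remainder:
  w**3 - 17w**2 + 50w + 176 = (w - 13)(w**2 - 4w - 32) + (30w - 240)
  w**2 - 4w - 32 = ((1/30)w + 2/15)(30w - 240) + (0)
Last nonzero remainder: 30w - 240. Dividing through by 30 gives the monic gcd w - 8.
Cancel w - 8 from numerator and denominator to get the reduced form.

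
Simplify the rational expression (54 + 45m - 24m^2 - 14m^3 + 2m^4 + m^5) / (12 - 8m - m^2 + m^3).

(-9 - 9m + m^2 + m^3)/(-2 + m)

Euclidean algorithm in ℚ[m]:
  m^5 + 2m^4 - 14m^3 - 24m^2 + 45m + 54 = (m^2 + 3m - 3)(m^3 - m^2 - 8m + 12) + (-15m^2 - 15m + 90)
  m^3 - m^2 - 8m + 12 = (-(1/15)m + 2/15)(-15m^2 - 15m + 90) + (0)
Last nonzero remainder: -15m^2 - 15m + 90. Dividing through by -15 gives the monic gcd m^2 + m - 6.
Cancel m^2 + m - 6 from numerator and denominator to get the reduced form.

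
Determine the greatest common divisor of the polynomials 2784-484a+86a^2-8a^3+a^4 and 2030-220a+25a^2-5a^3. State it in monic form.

58+2a+a^2

Euclidean algorithm in ℚ[a]:
  a^4-8a^3+86a^2-484a+2784 = (-(1/5)a+3/5)(-5a^3+25a^2-220a+2030) + (27a^2+54a+1566)
  -5a^3+25a^2-220a+2030 = (-(5/27)a+35/27)(27a^2+54a+1566) + (0)
Last nonzero remainder: 27a^2+54a+1566. Dividing through by 27 gives the monic gcd a^2+2a+58.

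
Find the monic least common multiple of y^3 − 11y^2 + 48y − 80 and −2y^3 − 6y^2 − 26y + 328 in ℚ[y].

y^5 − 4y^4 + 12y^3 − 195y^2 + 1408y − 3280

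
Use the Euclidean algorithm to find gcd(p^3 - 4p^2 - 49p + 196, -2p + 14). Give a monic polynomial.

p - 7

Apply the Euclidean algorithm:
  p^3 - 4p^2 - 49p + 196 = (-(1/2)p^2 - (3/2)p + 14)(-2p + 14) + (0)
Last nonzero remainder: -2p + 14. Dividing through by -2 gives the monic gcd p - 7.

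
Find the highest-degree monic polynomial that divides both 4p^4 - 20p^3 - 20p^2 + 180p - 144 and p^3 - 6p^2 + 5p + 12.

By polynomial division,
  4p^4 - 20p^3 - 20p^2 + 180p - 144 = (4p + 4)(p^3 - 6p^2 + 5p + 12) + (-16p^2 + 112p - 192)
  p^3 - 6p^2 + 5p + 12 = (-(1/16)p - 1/16)(-16p^2 + 112p - 192) + (0)
Last nonzero remainder: -16p^2 + 112p - 192. Dividing through by -16 gives the monic gcd p^2 - 7p + 12.

p^2 - 7p + 12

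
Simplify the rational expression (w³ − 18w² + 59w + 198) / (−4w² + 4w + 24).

(−w² + 20w − 99)/(4w − 12)

Repeated division with remainder:
  w³ − 18w² + 59w + 198 = (−(1/4)w + 17/4)(−4w² + 4w + 24) + (48w + 96)
  −4w² + 4w + 24 = (−(1/12)w + 1/4)(48w + 96) + (0)
Last nonzero remainder: 48w + 96. Dividing through by 48 gives the monic gcd w + 2.
Cancel w + 2 from numerator and denominator to get the reduced form.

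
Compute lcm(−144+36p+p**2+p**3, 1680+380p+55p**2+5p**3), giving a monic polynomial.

−1008+108p+43p**2+8p**3+p**4

Euclidean algorithm in ℚ[p]:
  p**3+p**2+36p−144 = (1/5)(5p**3+55p**2+380p+1680) + (−10p**2−40p−480)
  5p**3+55p**2+380p+1680 = (−(1/2)p−7/2)(−10p**2−40p−480) + (0)
Last nonzero remainder: −10p**2−40p−480. Dividing through by −10 gives the monic gcd p**2+4p+48.
Then lcm(f, g) = f·g / gcd(f, g); expanding and making the result monic gives the answer.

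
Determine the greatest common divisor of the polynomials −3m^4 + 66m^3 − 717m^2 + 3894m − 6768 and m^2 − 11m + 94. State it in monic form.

Apply the Euclidean algorithm:
  −3m^4 + 66m^3 − 717m^2 + 3894m − 6768 = (−3m^2 + 33m − 72)(m^2 − 11m + 94) + (0)
The last nonzero remainder m^2 − 11m + 94 is already monic.

m^2 − 11m + 94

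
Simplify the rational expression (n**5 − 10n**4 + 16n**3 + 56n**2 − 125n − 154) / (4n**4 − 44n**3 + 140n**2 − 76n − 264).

(n**2 − 5n − 14)/(4n − 24)

Repeated division with remainder:
  n**5 − 10n**4 + 16n**3 + 56n**2 − 125n − 154 = ((1/4)n + 1/4)(4n**4 − 44n**3 + 140n**2 − 76n − 264) + (−8n**3 + 40n**2 − 40n − 88)
  4n**4 − 44n**3 + 140n**2 − 76n − 264 = (−(1/2)n + 3)(−8n**3 + 40n**2 − 40n − 88) + (0)
Last nonzero remainder: −8n**3 + 40n**2 − 40n − 88. Dividing through by −8 gives the monic gcd n**3 − 5n**2 + 5n + 11.
Cancel n**3 − 5n**2 + 5n + 11 from numerator and denominator to get the reduced form.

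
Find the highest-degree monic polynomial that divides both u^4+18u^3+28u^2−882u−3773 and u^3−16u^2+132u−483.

Euclidean algorithm in ℚ[u]:
  u^4+18u^3+28u^2−882u−3773 = (u+34)(u^3−16u^2+132u−483) + (440u^2−4887u+12649)
  u^3−16u^2+132u−483 = ((1/440)u−2153/193600)(440u^2−4887u+12649) + ((9467929/193600)u−66275503/193600)
  440u^2−4887u+12649 = ((85184000/9467929)u−349835200/9467929)((9467929/193600)u−66275503/193600) + (0)
Last nonzero remainder: (9467929/193600)u−66275503/193600. Dividing through by 9467929/193600 gives the monic gcd u−7.

u−7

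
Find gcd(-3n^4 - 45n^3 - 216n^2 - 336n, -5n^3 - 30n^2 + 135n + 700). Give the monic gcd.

By polynomial division,
  -3n^4 - 45n^3 - 216n^2 - 336n = ((3/5)n + 27/5)(-5n^3 - 30n^2 + 135n + 700) + (-135n^2 - 1485n - 3780)
  -5n^3 - 30n^2 + 135n + 700 = ((1/27)n - 5/27)(-135n^2 - 1485n - 3780) + (0)
Last nonzero remainder: -135n^2 - 1485n - 3780. Dividing through by -135 gives the monic gcd n^2 + 11n + 28.

n^2 + 11n + 28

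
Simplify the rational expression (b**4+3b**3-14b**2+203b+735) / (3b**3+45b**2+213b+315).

(b**2-7b+35)/(3b+15)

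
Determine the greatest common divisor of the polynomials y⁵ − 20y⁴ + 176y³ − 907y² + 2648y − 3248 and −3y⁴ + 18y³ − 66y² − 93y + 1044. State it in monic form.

Repeated division with remainder:
  y⁵ − 20y⁴ + 176y³ − 907y² + 2648y − 3248 = (−(1/3)y + 14/3)(−3y⁴ + 18y³ − 66y² − 93y + 1044) + (70y³ − 630y² + 3430y − 8120)
  −3y⁴ + 18y³ − 66y² − 93y + 1044 = (−(3/70)y − 9/70)(70y³ − 630y² + 3430y − 8120) + (0)
Last nonzero remainder: 70y³ − 630y² + 3430y − 8120. Dividing through by 70 gives the monic gcd y³ − 9y² + 49y − 116.

y³ − 9y² + 49y − 116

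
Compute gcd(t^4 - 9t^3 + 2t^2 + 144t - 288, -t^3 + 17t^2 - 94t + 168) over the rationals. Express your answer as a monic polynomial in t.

t^2 - 10t + 24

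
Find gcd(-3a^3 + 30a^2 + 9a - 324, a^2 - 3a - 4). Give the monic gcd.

a - 4

Repeated division with remainder:
  -3a^3 + 30a^2 + 9a - 324 = (-3a + 21)(a^2 - 3a - 4) + (60a - 240)
  a^2 - 3a - 4 = ((1/60)a + 1/60)(60a - 240) + (0)
Last nonzero remainder: 60a - 240. Dividing through by 60 gives the monic gcd a - 4.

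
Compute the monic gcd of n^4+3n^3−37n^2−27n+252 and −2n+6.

n−3

Repeated division with remainder:
  n^4+3n^3−37n^2−27n+252 = (−(1/2)n^3−3n^2+(19/2)n+42)(−2n+6) + (0)
Last nonzero remainder: −2n+6. Dividing through by −2 gives the monic gcd n−3.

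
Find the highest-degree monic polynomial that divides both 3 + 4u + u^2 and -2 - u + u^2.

By polynomial division,
  u^2 + 4u + 3 = (u^2 - u - 2) + (5u + 5)
  u^2 - u - 2 = ((1/5)u - 2/5)(5u + 5) + (0)
Last nonzero remainder: 5u + 5. Dividing through by 5 gives the monic gcd u + 1.

1 + u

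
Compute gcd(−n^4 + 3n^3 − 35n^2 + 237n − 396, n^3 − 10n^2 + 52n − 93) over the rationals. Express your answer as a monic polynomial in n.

n − 3

Euclidean algorithm in ℚ[n]:
  −n^4 + 3n^3 − 35n^2 + 237n − 396 = (−n − 7)(n^3 − 10n^2 + 52n − 93) + (−53n^2 + 508n − 1047)
  n^3 − 10n^2 + 52n − 93 = (−(1/53)n + 22/2809)(−53n^2 + 508n − 1047) + ((79401/2809)n − 238203/2809)
  −53n^2 + 508n − 1047 = (−(148877/79401)n + 980341/79401)((79401/2809)n − 238203/2809) + (0)
Last nonzero remainder: (79401/2809)n − 238203/2809. Dividing through by 79401/2809 gives the monic gcd n − 3.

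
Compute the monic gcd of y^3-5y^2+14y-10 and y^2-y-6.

1

Repeated division with remainder:
  y^3-5y^2+14y-10 = (y-4)(y^2-y-6) + (16y-34)
  y^2-y-6 = ((1/16)y+9/128)(16y-34) + (-231/64)
  16y-34 = (-(1024/231)y+2176/231)(-231/64) + (0)
The last nonzero remainder is the constant -231/64, so the polynomials are coprime and gcd = 1.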